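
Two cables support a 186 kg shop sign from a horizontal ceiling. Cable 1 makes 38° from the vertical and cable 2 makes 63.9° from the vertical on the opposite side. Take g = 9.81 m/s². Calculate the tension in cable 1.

Angles from the horizontal: cable 1 is 90° − 38° = 52°, cable 2 is 90° − 63.9° = 26.1°.
Weight W = 186 × 9.81 = 1825 N acts straight down.
Horizontal: T_1 cos 52° = T_2 cos 26.1°  →  T_2 = 0.6856 T_1.
Vertical: T_1 sin 52° + T_2 sin 26.1° = 1825.
Substituting the horizontal relation into the vertical equation gives 1.09 T_1 = 1825, so T_1 = 1675 N.

T_1 ≈ 1670 N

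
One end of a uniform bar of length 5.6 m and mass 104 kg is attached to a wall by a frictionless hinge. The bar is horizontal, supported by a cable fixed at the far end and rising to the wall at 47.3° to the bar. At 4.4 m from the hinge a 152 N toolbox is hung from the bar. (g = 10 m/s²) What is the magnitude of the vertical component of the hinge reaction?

Take torques about the hinge: T sin 47.3° · 5.6 = 104×10×2.8 + 152×4.4 = 3580.8 N·m.
So T = 3580.8 / (0.7349 × 5.6) = 870.07 N.
ΣF_y = 0: H_y = (104×10 + 152) − T sin 47.3° = 1192 − 639.43 = 552.57 N.

|H_y| ≈ 553 N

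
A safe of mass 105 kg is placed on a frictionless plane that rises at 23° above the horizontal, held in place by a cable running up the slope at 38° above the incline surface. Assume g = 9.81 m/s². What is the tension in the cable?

Take axes along and perpendicular to the incline. Weight components: W sin 23° = 402.5 N down-slope, W cos 23° = 948.2 N into the surface.
Along incline: T cos 38° = W sin 23° → T = 510.7 N.
Perpendicular: N = W cos 23° − T sin 38° = 633.7 N.

T ≈ 511 N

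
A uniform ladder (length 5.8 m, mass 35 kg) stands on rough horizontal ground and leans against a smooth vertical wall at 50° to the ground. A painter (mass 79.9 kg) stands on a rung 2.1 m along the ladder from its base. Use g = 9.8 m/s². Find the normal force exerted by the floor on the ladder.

N_floor ≈ 1130 N

ΣF_y = 0: N_floor = 35×9.8 + 79.9×9.8 = 1126 N.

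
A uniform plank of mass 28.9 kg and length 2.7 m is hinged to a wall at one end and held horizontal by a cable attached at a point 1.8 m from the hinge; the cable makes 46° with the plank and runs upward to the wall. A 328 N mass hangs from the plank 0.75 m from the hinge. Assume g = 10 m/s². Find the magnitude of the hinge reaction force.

|H| ≈ 431 N

Take torques about the hinge: T sin 46° · 1.8 = 28.9×10×1.35 + 328×0.75 = 636.15 N·m.
So T = 636.15 / (0.7193 × 1.8) = 491.31 N.
ΣF_x = 0: H_x = T cos 46° = 341.29 N.
ΣF_y = 0: H_y = (28.9×10 + 328) − T sin 46° = 617 − 353.42 = 263.58 N.
|H| = √(H_x² + H_y²) = √((341.29)² + (263.58)²) = 431.23 N.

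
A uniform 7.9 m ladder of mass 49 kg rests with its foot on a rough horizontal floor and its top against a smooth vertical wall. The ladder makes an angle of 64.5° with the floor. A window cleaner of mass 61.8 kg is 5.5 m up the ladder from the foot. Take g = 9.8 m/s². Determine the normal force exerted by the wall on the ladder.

N_wall ≈ 316 N

Torques about the foot: N_wall · 7.9 sin 64.5° = 49×9.8×3.95 cos 64.5° + 61.8×9.8×5.5 cos 64.5° → N_wall = 315.64 N.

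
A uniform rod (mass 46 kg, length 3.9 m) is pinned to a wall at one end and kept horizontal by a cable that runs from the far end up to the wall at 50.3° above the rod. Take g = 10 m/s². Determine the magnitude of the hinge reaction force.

Take torques about the hinge: T sin 50.3° · 3.9 = 46×10×1.95 = 897 N·m.
So T = 897 / (0.7694 × 3.9) = 298.93 N.
ΣF_x = 0: H_x = T cos 50.3° = 190.95 N.
ΣF_y = 0: H_y = (46×10) − T sin 50.3° = 460 − 230 = 230 N.
|H| = √(H_x² + H_y²) = √((190.95)² + (230)²) = 298.93 N.

|H| ≈ 299 N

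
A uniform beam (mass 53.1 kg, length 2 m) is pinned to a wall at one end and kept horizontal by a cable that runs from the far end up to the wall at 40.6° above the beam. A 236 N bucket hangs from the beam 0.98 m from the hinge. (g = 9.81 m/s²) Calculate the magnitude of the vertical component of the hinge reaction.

|H_y| ≈ 381 N

Take torques about the hinge: T sin 40.6° · 2 = 53.1×9.81×1 + 236×0.98 = 752.19 N·m.
So T = 752.19 / (0.6508 × 2) = 577.92 N.
ΣF_y = 0: H_y = (53.1×9.81 + 236) − T sin 40.6° = 756.91 − 376.1 = 380.82 N.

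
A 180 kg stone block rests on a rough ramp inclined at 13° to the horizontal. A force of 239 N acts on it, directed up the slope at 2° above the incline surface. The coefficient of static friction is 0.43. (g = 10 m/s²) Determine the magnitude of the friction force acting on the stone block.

f ≈ 166 N

Axes along / perpendicular to the incline. W sin 13° = 404.9 N down-slope; W cos 13° = 1754 N into the surface.
Perpendicular: N = W cos 13° − P sin 2° = 1754 − 8.341 = 1746 N.
Along incline: P cos 2° + f = W sin 13° (friction acts up-slope) → f = 404.9 − 238.9 = 166.1 N.
|f| = 166.1 N ≤ μN = 750.6 N, so the stone block is indeed static.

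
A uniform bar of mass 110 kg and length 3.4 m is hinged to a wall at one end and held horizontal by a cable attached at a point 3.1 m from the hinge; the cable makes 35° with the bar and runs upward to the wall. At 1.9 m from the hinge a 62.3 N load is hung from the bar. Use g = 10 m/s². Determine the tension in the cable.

Take torques about the hinge: T sin 35° · 3.1 = 110×10×1.7 + 62.3×1.9 = 1988.4 N·m.
So T = 1988.4 / (0.5736 × 3.1) = 1118.3 N.

T ≈ 1120 N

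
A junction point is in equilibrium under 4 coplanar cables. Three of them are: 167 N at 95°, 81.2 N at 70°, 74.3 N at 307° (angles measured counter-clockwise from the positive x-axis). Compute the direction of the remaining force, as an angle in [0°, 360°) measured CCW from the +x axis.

Sum the known components: ΣF_x = 57.93 N, ΣF_y = 183.3 N.
For equilibrium the remaining force must supply (−ΣF_x, −ΣF_y) = (-57.93, -183.3) N.
Magnitude = √((-57.93)² + (-183.3)²) = 192.3 N; direction = atan2(-183.3, -57.93) = 252.5°.

θ ≈ 252°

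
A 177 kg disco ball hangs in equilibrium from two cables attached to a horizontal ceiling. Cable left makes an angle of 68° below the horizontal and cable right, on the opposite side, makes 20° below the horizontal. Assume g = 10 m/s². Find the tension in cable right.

Weight W = 177 × 10 = 1770 N acts straight down.
Horizontal: T_left cos 68° = T_right cos 20°  →  T_left = 2.508 T_right.
Vertical: T_left sin 68° + T_right sin 20° = 1770.
Substituting the horizontal relation into the vertical equation gives 2.668 T_right = 1770, so T_right = 663.5 N.

T_right ≈ 663 N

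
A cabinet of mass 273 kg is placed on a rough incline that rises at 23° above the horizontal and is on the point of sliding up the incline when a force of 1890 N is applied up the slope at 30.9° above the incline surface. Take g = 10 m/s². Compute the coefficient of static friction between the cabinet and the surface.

On the verge of sliding up the incline, friction is at its maximum μN and acts down the slope.
Perpendicular to incline: N = W cos 23° − P sin 30.9° = 2513 − 970.6 = 1542 N.
Along incline: P cos 30.9° − μN = W sin 23° → μ = −(W sin 23° − P cos 30.9°) / N = 0.3599.

μ ≈ 0.360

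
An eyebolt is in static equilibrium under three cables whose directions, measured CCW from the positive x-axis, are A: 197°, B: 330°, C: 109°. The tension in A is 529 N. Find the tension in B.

T_B ≈ 806 N

Resolve: ΣF_x = 529 cos 197° + T_B cos 330° + T_C cos 109° = 0.
        ΣF_y = 529 sin 197° + T_B sin 330° + T_C sin 109° = 0.
The known terms sum to (-505.9, -154.7) N, so 0.8660 T_B − 0.3256 T_C = 505.9 and -0.5000 T_B + 0.9455 T_C = 154.7.
Solving simultaneously: T_B = 805.8 N, T_C = 589.7 N.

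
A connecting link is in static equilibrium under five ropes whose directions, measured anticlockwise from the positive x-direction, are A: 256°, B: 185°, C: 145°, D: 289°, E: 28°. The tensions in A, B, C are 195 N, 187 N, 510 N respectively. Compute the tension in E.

T_E ≈ 595 N

Resolve: ΣF_x = 195 cos 256° + 187 cos 185° + 510 cos 145° + T_D cos 289° + T_E cos 28° = 0.
        ΣF_y = 195 sin 256° + 187 sin 185° + 510 sin 145° + T_D sin 289° + T_E sin 28° = 0.
The known terms sum to (-651.2, 87.02) N, so 0.3256 T_D + 0.8829 T_E = 651.2 and -0.9455 T_D + 0.4695 T_E = -87.02.
Solving simultaneously: T_D = 387.3 N, T_E = 594.7 N.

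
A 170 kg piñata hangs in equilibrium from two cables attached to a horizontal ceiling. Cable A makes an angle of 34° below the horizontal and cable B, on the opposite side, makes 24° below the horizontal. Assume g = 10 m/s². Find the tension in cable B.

Weight W = 170 × 10 = 1700 N acts straight down.
Horizontal: T_A cos 34° = T_B cos 24°  →  T_A = 1.102 T_B.
Vertical: T_A sin 34° + T_B sin 24° = 1700.
Substituting the horizontal relation into the vertical equation gives 1.023 T_B = 1700, so T_B = 1662 N.

T_B ≈ 1660 N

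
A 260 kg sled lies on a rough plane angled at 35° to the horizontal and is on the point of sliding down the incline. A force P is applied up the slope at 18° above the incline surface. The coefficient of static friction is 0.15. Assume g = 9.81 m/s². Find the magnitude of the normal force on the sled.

N ≈ 1700 N

On the verge of sliding down the incline, friction equals μN and acts up the slope.
Perpendicular: N + P sin 18° = W cos 35° = 2089 N.
Along incline: P cos 18° + μN = W sin 35° with W sin 35° = 1463 N.
Solving the pair for P and N: P = 1271 N, N = 1697 N (and f = μN = 254.5 N).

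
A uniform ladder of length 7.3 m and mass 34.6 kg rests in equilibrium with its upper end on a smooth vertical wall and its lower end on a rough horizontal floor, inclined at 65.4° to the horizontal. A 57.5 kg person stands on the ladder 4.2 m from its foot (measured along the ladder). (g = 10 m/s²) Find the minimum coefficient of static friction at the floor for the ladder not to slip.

ΣF_y = 0: N_floor = 34.6×10 + 57.5×10 = 921 N.
Torques about the foot: N_wall · 7.3 sin 65.4° = 34.6×10×3.65 cos 65.4° + 57.5×10×4.2 cos 65.4° → N_wall = 230.67 N.
ΣF_x = 0: f_floor = N_wall = 230.67 N.
μ_min = f_floor / N_floor = 230.67 / 921 = 0.2505.

μ_min ≈ 0.250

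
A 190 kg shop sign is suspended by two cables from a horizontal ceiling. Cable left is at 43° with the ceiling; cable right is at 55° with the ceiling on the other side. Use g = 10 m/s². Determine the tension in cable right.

T_right ≈ 1400 N

Weight W = 190 × 10 = 1900 N acts straight down.
Horizontal: T_left cos 43° = T_right cos 55°  →  T_left = 0.7843 T_right.
Vertical: T_left sin 43° + T_right sin 55° = 1900.
Substituting the horizontal relation into the vertical equation gives 1.354 T_right = 1900, so T_right = 1403 N.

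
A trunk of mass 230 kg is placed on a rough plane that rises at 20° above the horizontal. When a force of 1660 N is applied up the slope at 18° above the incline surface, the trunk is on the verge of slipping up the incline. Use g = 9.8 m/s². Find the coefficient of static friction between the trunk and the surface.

On the verge of sliding up the incline, friction is at its maximum μN and acts down the slope.
Perpendicular to incline: N = W cos 20° − P sin 18° = 2118 − 513 = 1605 N.
Along incline: P cos 18° − μN = W sin 20° → μ = −(W sin 20° − P cos 18°) / N = 0.5033.

μ ≈ 0.503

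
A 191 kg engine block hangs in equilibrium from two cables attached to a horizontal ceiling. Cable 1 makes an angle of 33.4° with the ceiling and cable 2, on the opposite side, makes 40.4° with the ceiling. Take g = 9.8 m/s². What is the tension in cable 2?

T_2 ≈ 1630 N

Weight W = 191 × 9.8 = 1872 N acts straight down.
Horizontal: T_1 cos 33.4° = T_2 cos 40.4°  →  T_1 = 0.9122 T_2.
Vertical: T_1 sin 33.4° + T_2 sin 40.4° = 1872.
Substituting the horizontal relation into the vertical equation gives 1.15 T_2 = 1872, so T_2 = 1627 N.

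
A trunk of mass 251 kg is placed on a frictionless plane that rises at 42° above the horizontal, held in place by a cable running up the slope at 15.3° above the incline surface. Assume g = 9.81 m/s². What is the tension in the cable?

Take axes along and perpendicular to the incline. Weight components: W sin 42° = 1648 N down-slope, W cos 42° = 1830 N into the surface.
Along incline: T cos 15.3° = W sin 42° → T = 1708 N.
Perpendicular: N = W cos 42° − T sin 15.3° = 1379 N.

T ≈ 1710 N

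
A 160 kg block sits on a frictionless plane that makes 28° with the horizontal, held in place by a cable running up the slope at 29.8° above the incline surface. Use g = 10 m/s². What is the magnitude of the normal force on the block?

N ≈ 983 N

Take axes along and perpendicular to the incline. Weight components: W sin 28° = 751.2 N down-slope, W cos 28° = 1413 N into the surface.
Along incline: T cos 29.8° = W sin 28° → T = 865.6 N.
Perpendicular: N = W cos 28° − T sin 29.8° = 982.5 N.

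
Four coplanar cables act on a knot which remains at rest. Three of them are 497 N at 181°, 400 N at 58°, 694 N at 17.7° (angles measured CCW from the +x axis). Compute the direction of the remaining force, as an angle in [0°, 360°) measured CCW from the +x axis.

θ ≈ 235°

Sum the known components: ΣF_x = 376.2 N, ΣF_y = 541.5 N.
For equilibrium the remaining force must supply (−ΣF_x, −ΣF_y) = (-376.2, -541.5) N.
Magnitude = √((-376.2)² + (-541.5)²) = 659.4 N; direction = atan2(-541.5, -376.2) = 235.2°.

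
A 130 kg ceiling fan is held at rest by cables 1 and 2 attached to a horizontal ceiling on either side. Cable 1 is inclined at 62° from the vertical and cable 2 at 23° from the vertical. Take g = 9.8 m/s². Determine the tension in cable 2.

T_2 ≈ 1130 N

Angles from the horizontal: cable 1 is 90° − 62° = 28°, cable 2 is 90° − 23° = 67°.
Weight W = 130 × 9.8 = 1274 N acts straight down.
Horizontal: T_1 cos 28° = T_2 cos 67°  →  T_1 = 0.4425 T_2.
Vertical: T_1 sin 28° + T_2 sin 67° = 1274.
Substituting the horizontal relation into the vertical equation gives 1.128 T_2 = 1274, so T_2 = 1129 N.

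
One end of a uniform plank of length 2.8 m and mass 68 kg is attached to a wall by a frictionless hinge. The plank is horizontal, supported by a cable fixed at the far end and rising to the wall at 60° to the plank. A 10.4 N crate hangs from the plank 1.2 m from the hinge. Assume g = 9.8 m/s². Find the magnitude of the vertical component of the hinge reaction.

|H_y| ≈ 339 N

Take torques about the hinge: T sin 60° · 2.8 = 68×9.8×1.4 + 10.4×1.2 = 945.44 N·m.
So T = 945.44 / (0.8660 × 2.8) = 389.89 N.
ΣF_y = 0: H_y = (68×9.8 + 10.4) − T sin 60° = 676.8 − 337.66 = 339.14 N.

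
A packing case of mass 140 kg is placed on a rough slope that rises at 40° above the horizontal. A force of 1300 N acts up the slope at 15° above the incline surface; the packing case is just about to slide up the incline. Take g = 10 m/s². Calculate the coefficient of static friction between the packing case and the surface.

On the verge of sliding up the incline, friction is at its maximum μN and acts down the slope.
Perpendicular to incline: N = W cos 40° − P sin 15° = 1072 − 336.5 = 736 N.
Along incline: P cos 15° − μN = W sin 40° → μ = −(W sin 40° − P cos 15°) / N = 0.4834.

μ ≈ 0.483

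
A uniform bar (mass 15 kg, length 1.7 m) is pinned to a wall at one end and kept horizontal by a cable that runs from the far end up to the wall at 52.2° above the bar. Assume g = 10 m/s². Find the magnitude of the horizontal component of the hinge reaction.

Take torques about the hinge: T sin 52.2° · 1.7 = 15×10×0.85 = 127.5 N·m.
So T = 127.5 / (0.7902 × 1.7) = 94.918 N.
ΣF_x = 0: H_x = T cos 52.2° = 58.176 N.

H_x ≈ 58.2 N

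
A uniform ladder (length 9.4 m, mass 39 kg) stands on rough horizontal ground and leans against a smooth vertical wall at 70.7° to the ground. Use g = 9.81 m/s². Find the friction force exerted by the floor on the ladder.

f ≈ 67 N

Torques about the foot: N_wall · 9.4 sin 70.7° = 39×9.81×4.7 cos 70.7° → N_wall = 66.991 N.
ΣF_x = 0: f_floor = N_wall = 66.991 N.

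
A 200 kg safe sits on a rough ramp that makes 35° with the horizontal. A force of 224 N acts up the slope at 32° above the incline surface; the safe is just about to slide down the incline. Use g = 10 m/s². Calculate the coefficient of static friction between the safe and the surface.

On the verge of sliding down the incline, friction is at its maximum μN and acts up the slope.
Perpendicular to incline: N = W cos 35° − P sin 32° = 1638 − 118.7 = 1520 N.
Along incline: P cos 32° + μN = W sin 35° → μ = (W sin 35° − P cos 32°) / N = 0.6299.

μ ≈ 0.630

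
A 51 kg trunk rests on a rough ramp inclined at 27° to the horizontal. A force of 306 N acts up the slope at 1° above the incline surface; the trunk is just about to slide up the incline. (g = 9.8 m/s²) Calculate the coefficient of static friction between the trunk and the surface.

On the verge of sliding up the incline, friction is at its maximum μN and acts down the slope.
Perpendicular to incline: N = W cos 27° − P sin 1° = 445.3 − 5.34 = 440 N.
Along incline: P cos 1° − μN = W sin 27° → μ = −(W sin 27° − P cos 1°) / N = 0.1797.

μ ≈ 0.180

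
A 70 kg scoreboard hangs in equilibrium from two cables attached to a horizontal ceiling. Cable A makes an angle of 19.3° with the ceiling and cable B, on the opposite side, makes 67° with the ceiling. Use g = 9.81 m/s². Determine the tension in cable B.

T_B ≈ 649 N

Weight W = 70 × 9.81 = 686.7 N acts straight down.
Horizontal: T_A cos 19.3° = T_B cos 67°  →  T_A = 0.414 T_B.
Vertical: T_A sin 19.3° + T_B sin 67° = 686.7.
Substituting the horizontal relation into the vertical equation gives 1.057 T_B = 686.7, so T_B = 649.5 N.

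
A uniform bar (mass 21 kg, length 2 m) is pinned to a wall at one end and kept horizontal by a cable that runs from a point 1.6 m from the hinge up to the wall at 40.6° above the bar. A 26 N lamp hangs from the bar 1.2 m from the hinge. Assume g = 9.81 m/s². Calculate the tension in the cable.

T ≈ 228 N

Take torques about the hinge: T sin 40.6° · 1.6 = 21×9.81×1 + 26×1.2 = 237.21 N·m.
So T = 237.21 / (0.6508 × 1.6) = 227.82 N.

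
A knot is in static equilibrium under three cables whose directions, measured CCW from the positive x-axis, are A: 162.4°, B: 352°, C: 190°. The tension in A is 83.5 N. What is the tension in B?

Resolve: ΣF_x = 83.5 cos 162.4° + T_B cos 352° + T_C cos 190° = 0.
        ΣF_y = 83.5 sin 162.4° + T_B sin 352° + T_C sin 190° = 0.
The known terms sum to (-79.59, 25.25) N, so 0.9903 T_B − 0.9848 T_C = 79.59 and -0.1392 T_B − 0.1736 T_C = -25.25.
Solving simultaneously: T_B = 125.2 N, T_C = 45.06 N.

T_B ≈ 125 N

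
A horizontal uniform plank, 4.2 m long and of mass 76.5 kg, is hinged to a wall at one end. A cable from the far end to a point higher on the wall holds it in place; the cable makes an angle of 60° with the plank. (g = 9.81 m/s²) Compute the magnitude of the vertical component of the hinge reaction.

|H_y| ≈ 375 N

Take torques about the hinge: T sin 60° · 4.2 = 76.5×9.81×2.1 = 1576 N·m.
So T = 1576 / (0.8660 × 4.2) = 433.28 N.
ΣF_y = 0: H_y = (76.5×9.81) − T sin 60° = 750.47 − 375.23 = 375.23 N.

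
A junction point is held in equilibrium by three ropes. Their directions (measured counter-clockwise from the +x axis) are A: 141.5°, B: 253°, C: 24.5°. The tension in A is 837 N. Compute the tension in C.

Resolve: ΣF_x = 837 cos 141.5° + T_B cos 253° + T_C cos 24.5° = 0.
        ΣF_y = 837 sin 141.5° + T_B sin 253° + T_C sin 24.5° = 0.
The known terms sum to (-655, 521) N, so -0.2924 T_B + 0.9100 T_C = 655 and -0.9563 T_B + 0.4147 T_C = -521.
Solving simultaneously: T_B = 995.7 N, T_C = 1040 N.

T_C ≈ 1040 N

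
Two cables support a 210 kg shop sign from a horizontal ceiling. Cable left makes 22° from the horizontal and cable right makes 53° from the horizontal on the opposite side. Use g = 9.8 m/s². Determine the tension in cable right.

T_right ≈ 1980 N

Weight W = 210 × 9.8 = 2058 N acts straight down.
Horizontal: T_left cos 22° = T_right cos 53°  →  T_left = 0.6491 T_right.
Vertical: T_left sin 22° + T_right sin 53° = 2058.
Substituting the horizontal relation into the vertical equation gives 1.042 T_right = 2058, so T_right = 1975 N.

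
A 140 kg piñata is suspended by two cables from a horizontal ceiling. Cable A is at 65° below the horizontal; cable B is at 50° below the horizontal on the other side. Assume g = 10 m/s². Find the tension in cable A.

T_A ≈ 993 N

Weight W = 140 × 10 = 1400 N acts straight down.
Horizontal: T_A cos 65° = T_B cos 50°  →  T_B = 0.6575 T_A.
Vertical: T_A sin 65° + T_B sin 50° = 1400.
Substituting the horizontal relation into the vertical equation gives 1.41 T_A = 1400, so T_A = 992.9 N.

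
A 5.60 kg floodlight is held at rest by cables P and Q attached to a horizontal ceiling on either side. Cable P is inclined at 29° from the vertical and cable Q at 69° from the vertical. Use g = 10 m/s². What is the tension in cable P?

T_P ≈ 52.8 N

Angles from the horizontal: cable P is 90° − 29° = 61°, cable Q is 90° − 69° = 21°.
Weight W = 5.60 × 10 = 56 N acts straight down.
Horizontal: T_P cos 61° = T_Q cos 21°  →  T_Q = 0.5193 T_P.
Vertical: T_P sin 61° + T_Q sin 21° = 56.
Substituting the horizontal relation into the vertical equation gives 1.061 T_P = 56, so T_P = 52.79 N.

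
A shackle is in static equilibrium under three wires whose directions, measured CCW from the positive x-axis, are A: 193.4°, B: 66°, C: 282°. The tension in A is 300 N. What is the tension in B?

T_B ≈ 510 N

Resolve: ΣF_x = 300 cos 193.4° + T_B cos 66° + T_C cos 282° = 0.
        ΣF_y = 300 sin 193.4° + T_B sin 66° + T_C sin 282° = 0.
The known terms sum to (-291.8, -69.52) N, so 0.4067 T_B + 0.2079 T_C = 291.8 and 0.9135 T_B − 0.9781 T_C = 69.52.
Solving simultaneously: T_B = 510.2 N, T_C = 405.5 N.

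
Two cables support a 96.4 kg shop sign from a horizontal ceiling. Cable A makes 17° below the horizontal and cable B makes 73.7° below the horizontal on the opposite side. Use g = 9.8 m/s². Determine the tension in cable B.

T_B ≈ 904 N

Weight W = 96.4 × 9.8 = 944.7 N acts straight down.
Horizontal: T_A cos 17° = T_B cos 73.7°  →  T_A = 0.2935 T_B.
Vertical: T_A sin 17° + T_B sin 73.7° = 944.7.
Substituting the horizontal relation into the vertical equation gives 1.046 T_B = 944.7, so T_B = 903.5 N.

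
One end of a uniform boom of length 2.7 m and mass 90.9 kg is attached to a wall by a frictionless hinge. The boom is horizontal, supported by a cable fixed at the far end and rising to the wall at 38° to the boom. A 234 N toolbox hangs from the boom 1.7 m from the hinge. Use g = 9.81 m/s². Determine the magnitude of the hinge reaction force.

Take torques about the hinge: T sin 38° · 2.7 = 90.9×9.81×1.35 + 234×1.7 = 1601.6 N·m.
So T = 1601.6 / (0.6157 × 2.7) = 963.51 N.
ΣF_x = 0: H_x = T cos 38° = 759.26 N.
ΣF_y = 0: H_y = (90.9×9.81 + 234) − T sin 38° = 1125.7 − 593.2 = 532.53 N.
|H| = √(H_x² + H_y²) = √((759.26)² + (532.53)²) = 927.4 N.

|H| ≈ 927 N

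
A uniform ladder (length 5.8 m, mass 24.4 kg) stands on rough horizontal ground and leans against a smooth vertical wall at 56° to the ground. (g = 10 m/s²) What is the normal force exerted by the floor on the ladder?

N_floor ≈ 244 N

ΣF_y = 0: N_floor = 24.4×10 = 244 N.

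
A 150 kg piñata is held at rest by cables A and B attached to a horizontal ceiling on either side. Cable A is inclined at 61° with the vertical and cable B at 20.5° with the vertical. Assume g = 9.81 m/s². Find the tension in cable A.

Angles from the horizontal: cable A is 90° − 61° = 29°, cable B is 90° − 20.5° = 69.5°.
Weight W = 150 × 9.81 = 1472 N acts straight down.
Horizontal: T_A cos 29° = T_B cos 69.5°  →  T_B = 2.497 T_A.
Vertical: T_A sin 29° + T_B sin 69.5° = 1472.
Substituting the horizontal relation into the vertical equation gives 2.824 T_A = 1472, so T_A = 521.1 N.

T_A ≈ 521 N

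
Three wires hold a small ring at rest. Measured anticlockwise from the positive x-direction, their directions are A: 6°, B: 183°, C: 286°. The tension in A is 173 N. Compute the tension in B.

Resolve: ΣF_x = 173 cos 6° + T_B cos 183° + T_C cos 286° = 0.
        ΣF_y = 173 sin 6° + T_B sin 183° + T_C sin 286° = 0.
The known terms sum to (172.1, 18.08) N, so -0.9986 T_B + 0.2756 T_C = -172.1 and -0.0523 T_B − 0.9613 T_C = -18.08.
Solving simultaneously: T_B = 174.9 N, T_C = 9.292 N.

T_B ≈ 175 N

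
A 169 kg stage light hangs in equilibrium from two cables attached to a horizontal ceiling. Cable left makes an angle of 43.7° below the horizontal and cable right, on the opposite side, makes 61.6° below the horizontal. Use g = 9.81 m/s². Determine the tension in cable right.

Weight W = 169 × 9.81 = 1658 N acts straight down.
Horizontal: T_left cos 43.7° = T_right cos 61.6°  →  T_left = 0.6579 T_right.
Vertical: T_left sin 43.7° + T_right sin 61.6° = 1658.
Substituting the horizontal relation into the vertical equation gives 1.334 T_right = 1658, so T_right = 1243 N.

T_right ≈ 1240 N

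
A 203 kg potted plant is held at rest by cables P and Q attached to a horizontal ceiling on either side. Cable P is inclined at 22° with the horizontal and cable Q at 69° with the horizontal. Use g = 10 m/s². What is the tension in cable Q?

T_Q ≈ 1880 N

Weight W = 203 × 10 = 2030 N acts straight down.
Horizontal: T_P cos 22° = T_Q cos 69°  →  T_P = 0.3865 T_Q.
Vertical: T_P sin 22° + T_Q sin 69° = 2030.
Substituting the horizontal relation into the vertical equation gives 1.078 T_Q = 2030, so T_Q = 1882 N.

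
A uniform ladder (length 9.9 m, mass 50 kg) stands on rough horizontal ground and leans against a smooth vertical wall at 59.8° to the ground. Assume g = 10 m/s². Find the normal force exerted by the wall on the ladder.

N_wall ≈ 146 N

Torques about the foot: N_wall · 9.9 sin 59.8° = 50×10×4.95 cos 59.8° → N_wall = 145.5 N.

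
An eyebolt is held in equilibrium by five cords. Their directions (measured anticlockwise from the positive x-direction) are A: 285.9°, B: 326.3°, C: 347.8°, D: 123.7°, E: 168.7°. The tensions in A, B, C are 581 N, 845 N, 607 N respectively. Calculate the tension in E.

Resolve: ΣF_x = 581 cos 285.9° + 845 cos 326.3° + 607 cos 347.8° + T_D cos 123.7° + T_E cos 168.7° = 0.
        ΣF_y = 581 sin 285.9° + 845 sin 326.3° + 607 sin 347.8° + T_D sin 123.7° + T_E sin 168.7° = 0.
The known terms sum to (1455, -1156) N, so -0.5548 T_D − 0.9806 T_E = -1455 and 0.8320 T_D + 0.1959 T_E = 1156.
Solving simultaneously: T_D = 1200 N, T_E = 805.5 N.

T_E ≈ 805 N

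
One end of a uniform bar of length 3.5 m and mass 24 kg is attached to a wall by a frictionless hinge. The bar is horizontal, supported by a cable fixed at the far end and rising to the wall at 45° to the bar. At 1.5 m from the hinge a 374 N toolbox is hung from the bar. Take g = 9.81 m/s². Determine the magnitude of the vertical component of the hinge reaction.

|H_y| ≈ 331 N

Take torques about the hinge: T sin 45° · 3.5 = 24×9.81×1.75 + 374×1.5 = 973.02 N·m.
So T = 973.02 / (0.7071 × 3.5) = 393.16 N.
ΣF_y = 0: H_y = (24×9.81 + 374) − T sin 45° = 609.44 − 278.01 = 331.43 N.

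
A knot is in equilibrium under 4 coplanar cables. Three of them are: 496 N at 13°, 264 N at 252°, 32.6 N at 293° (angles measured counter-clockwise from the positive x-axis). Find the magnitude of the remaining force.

F ≈ 448 N

Sum the known components: ΣF_x = 414.4 N, ΣF_y = -169.5 N.
For equilibrium the remaining force must supply (−ΣF_x, −ΣF_y) = (-414.4, 169.5) N.
Magnitude = √((-414.4)² + (169.5)²) = 447.8 N; direction = atan2(169.5, -414.4) = 157.8°.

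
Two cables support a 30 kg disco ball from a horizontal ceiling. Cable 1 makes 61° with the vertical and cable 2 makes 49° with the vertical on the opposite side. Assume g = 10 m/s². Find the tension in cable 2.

T_2 ≈ 279 N

Angles from the horizontal: cable 1 is 90° − 61° = 29°, cable 2 is 90° − 49° = 41°.
Weight W = 30 × 10 = 300 N acts straight down.
Horizontal: T_1 cos 29° = T_2 cos 41°  →  T_1 = 0.8629 T_2.
Vertical: T_1 sin 29° + T_2 sin 41° = 300.
Substituting the horizontal relation into the vertical equation gives 1.074 T_2 = 300, so T_2 = 279.2 N.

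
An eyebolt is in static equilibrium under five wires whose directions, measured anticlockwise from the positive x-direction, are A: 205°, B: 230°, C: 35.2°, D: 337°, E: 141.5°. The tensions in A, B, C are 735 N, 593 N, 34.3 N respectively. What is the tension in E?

Resolve: ΣF_x = 735 cos 205° + 593 cos 230° + 34.3 cos 35.2° + T_D cos 337° + T_E cos 141.5° = 0.
        ΣF_y = 735 sin 205° + 593 sin 230° + 34.3 sin 35.2° + T_D sin 337° + T_E sin 141.5° = 0.
The known terms sum to (-1019, -745.1) N, so 0.9205 T_D − 0.7826 T_E = 1019 and -0.3907 T_D + 0.6225 T_E = 745.1.
Solving simultaneously: T_D = 4556 N, T_E = 4057 N.

T_E ≈ 4060 N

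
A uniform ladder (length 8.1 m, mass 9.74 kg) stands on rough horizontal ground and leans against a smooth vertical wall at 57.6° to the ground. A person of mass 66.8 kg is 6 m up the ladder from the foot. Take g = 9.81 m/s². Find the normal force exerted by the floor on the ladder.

N_floor ≈ 751 N

ΣF_y = 0: N_floor = 9.74×9.81 + 66.8×9.81 = 750.86 N.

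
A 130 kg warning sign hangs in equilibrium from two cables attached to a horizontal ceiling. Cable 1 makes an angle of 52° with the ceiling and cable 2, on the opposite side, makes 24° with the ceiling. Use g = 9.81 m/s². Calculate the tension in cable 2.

T_2 ≈ 809 N

Weight W = 130 × 9.81 = 1275 N acts straight down.
Horizontal: T_1 cos 52° = T_2 cos 24°  →  T_1 = 1.484 T_2.
Vertical: T_1 sin 52° + T_2 sin 24° = 1275.
Substituting the horizontal relation into the vertical equation gives 1.576 T_2 = 1275, so T_2 = 809.2 N.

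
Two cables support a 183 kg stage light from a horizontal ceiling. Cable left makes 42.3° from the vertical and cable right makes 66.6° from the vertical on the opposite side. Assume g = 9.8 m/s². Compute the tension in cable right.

Angles from the horizontal: cable left is 90° − 42.3° = 47.7°, cable right is 90° − 66.6° = 23.4°.
Weight W = 183 × 9.8 = 1793 N acts straight down.
Horizontal: T_left cos 47.7° = T_right cos 23.4°  →  T_left = 1.364 T_right.
Vertical: T_left sin 47.7° + T_right sin 23.4° = 1793.
Substituting the horizontal relation into the vertical equation gives 1.406 T_right = 1793, so T_right = 1276 N.

T_right ≈ 1280 N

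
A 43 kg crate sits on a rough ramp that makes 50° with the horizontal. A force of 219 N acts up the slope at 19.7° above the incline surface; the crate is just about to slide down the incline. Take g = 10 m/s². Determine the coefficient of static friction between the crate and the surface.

μ ≈ 0.608

On the verge of sliding down the incline, friction is at its maximum μN and acts up the slope.
Perpendicular to incline: N = W cos 50° − P sin 19.7° = 276.4 − 73.82 = 202.6 N.
Along incline: P cos 19.7° + μN = W sin 50° → μ = (W sin 50° − P cos 19.7°) / N = 0.6083.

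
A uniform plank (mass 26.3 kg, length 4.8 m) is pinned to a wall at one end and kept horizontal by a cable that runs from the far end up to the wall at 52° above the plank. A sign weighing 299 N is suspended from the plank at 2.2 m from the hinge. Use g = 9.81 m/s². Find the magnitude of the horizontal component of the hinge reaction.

H_x ≈ 208 N

Take torques about the hinge: T sin 52° · 4.8 = 26.3×9.81×2.4 + 299×2.2 = 1277 N·m.
So T = 1277 / (0.7880 × 4.8) = 337.61 N.
ΣF_x = 0: H_x = T cos 52° = 207.86 N.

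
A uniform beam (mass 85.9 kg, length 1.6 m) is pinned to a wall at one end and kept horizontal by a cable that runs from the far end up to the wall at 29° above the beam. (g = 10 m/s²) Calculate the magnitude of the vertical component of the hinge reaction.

Take torques about the hinge: T sin 29° · 1.6 = 85.9×10×0.8 = 687.2 N·m.
So T = 687.2 / (0.4848 × 1.6) = 885.91 N.
ΣF_y = 0: H_y = (85.9×10) − T sin 29° = 859 − 429.5 = 429.5 N.

|H_y| ≈ 430 N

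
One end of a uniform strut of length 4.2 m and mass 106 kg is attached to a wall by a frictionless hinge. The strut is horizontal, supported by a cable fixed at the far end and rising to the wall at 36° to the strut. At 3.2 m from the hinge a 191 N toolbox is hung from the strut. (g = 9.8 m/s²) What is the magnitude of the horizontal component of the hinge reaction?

Take torques about the hinge: T sin 36° · 4.2 = 106×9.8×2.1 + 191×3.2 = 2792.7 N·m.
So T = 2792.7 / (0.5878 × 4.2) = 1131.2 N.
ΣF_x = 0: H_x = T cos 36° = 915.19 N.

H_x ≈ 915 N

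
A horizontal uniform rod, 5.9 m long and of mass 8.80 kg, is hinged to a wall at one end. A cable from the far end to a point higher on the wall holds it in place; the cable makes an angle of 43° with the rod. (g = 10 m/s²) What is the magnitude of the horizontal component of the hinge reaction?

Take torques about the hinge: T sin 43° · 5.9 = 8.80×10×2.95 = 259.6 N·m.
So T = 259.6 / (0.6820 × 5.9) = 64.516 N.
ΣF_x = 0: H_x = T cos 43° = 47.184 N.

H_x ≈ 47.2 N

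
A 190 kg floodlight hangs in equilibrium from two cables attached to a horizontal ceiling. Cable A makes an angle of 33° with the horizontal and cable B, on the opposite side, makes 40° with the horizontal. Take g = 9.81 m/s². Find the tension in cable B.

Weight W = 190 × 9.81 = 1864 N acts straight down.
Horizontal: T_A cos 33° = T_B cos 40°  →  T_A = 0.9134 T_B.
Vertical: T_A sin 33° + T_B sin 40° = 1864.
Substituting the horizontal relation into the vertical equation gives 1.14 T_B = 1864, so T_B = 1635 N.

T_B ≈ 1630 N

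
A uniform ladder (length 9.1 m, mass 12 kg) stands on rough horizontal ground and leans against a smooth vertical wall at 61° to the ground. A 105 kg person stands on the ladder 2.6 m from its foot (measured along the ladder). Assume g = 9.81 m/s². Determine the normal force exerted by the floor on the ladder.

ΣF_y = 0: N_floor = 12×9.81 + 105×9.81 = 1147.8 N.

N_floor ≈ 1150 N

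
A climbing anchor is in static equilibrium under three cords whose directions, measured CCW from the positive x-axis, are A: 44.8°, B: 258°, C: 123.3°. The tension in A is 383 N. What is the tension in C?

T_C ≈ 295 N

Resolve: ΣF_x = 383 cos 44.8° + T_B cos 258° + T_C cos 123.3° = 0.
        ΣF_y = 383 sin 44.8° + T_B sin 258° + T_C sin 123.3° = 0.
The known terms sum to (271.8, 269.9) N, so -0.2079 T_B − 0.5490 T_C = -271.8 and -0.9781 T_B + 0.8358 T_C = -269.9.
Solving simultaneously: T_B = 528 N, T_C = 295 N.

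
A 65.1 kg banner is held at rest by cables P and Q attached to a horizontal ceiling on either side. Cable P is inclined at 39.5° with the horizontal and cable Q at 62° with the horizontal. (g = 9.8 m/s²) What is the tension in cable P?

Weight W = 65.1 × 9.8 = 638 N acts straight down.
Horizontal: T_P cos 39.5° = T_Q cos 62°  →  T_Q = 1.644 T_P.
Vertical: T_P sin 39.5° + T_Q sin 62° = 638.
Substituting the horizontal relation into the vertical equation gives 2.087 T_P = 638, so T_P = 305.6 N.

T_P ≈ 306 N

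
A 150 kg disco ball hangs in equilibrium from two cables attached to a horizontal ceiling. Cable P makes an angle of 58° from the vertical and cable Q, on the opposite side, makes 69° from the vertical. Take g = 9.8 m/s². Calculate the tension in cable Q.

Angles from the horizontal: cable P is 90° − 58° = 32°, cable Q is 90° − 69° = 21°.
Weight W = 150 × 9.8 = 1470 N acts straight down.
Horizontal: T_P cos 32° = T_Q cos 21°  →  T_P = 1.101 T_Q.
Vertical: T_P sin 32° + T_Q sin 21° = 1470.
Substituting the horizontal relation into the vertical equation gives 0.9417 T_Q = 1470, so T_Q = 1561 N.

T_Q ≈ 1560 N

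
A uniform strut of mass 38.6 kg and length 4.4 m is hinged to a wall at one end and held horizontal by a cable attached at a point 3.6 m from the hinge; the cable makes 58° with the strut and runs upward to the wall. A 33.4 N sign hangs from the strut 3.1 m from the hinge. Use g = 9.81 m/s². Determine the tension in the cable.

T ≈ 307 N

Take torques about the hinge: T sin 58° · 3.6 = 38.6×9.81×2.2 + 33.4×3.1 = 936.61 N·m.
So T = 936.61 / (0.8480 × 3.6) = 306.78 N.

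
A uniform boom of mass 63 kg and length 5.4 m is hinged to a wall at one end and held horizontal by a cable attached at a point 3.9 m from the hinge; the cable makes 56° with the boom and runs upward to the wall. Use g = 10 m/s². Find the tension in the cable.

T ≈ 526 N

Take torques about the hinge: T sin 56° · 3.9 = 63×10×2.7 = 1701 N·m.
So T = 1701 / (0.8290 × 3.9) = 526.1 N.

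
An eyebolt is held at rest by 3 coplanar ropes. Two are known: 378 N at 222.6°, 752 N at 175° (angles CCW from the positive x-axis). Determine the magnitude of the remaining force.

F ≈ 1040 N

Sum the known components: ΣF_x = -1027 N, ΣF_y = -190.3 N.
For equilibrium the remaining force must supply (−ΣF_x, −ΣF_y) = (1027, 190.3) N.
Magnitude = √((1027)² + (190.3)²) = 1045 N; direction = atan2(190.3, 1027) = 10.5°.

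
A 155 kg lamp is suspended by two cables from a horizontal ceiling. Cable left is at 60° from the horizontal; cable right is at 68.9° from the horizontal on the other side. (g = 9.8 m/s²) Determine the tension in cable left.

T_left ≈ 703 N

Weight W = 155 × 9.8 = 1519 N acts straight down.
Horizontal: T_left cos 60° = T_right cos 68.9°  →  T_right = 1.389 T_left.
Vertical: T_left sin 60° + T_right sin 68.9° = 1519.
Substituting the horizontal relation into the vertical equation gives 2.162 T_left = 1519, so T_left = 702.7 N.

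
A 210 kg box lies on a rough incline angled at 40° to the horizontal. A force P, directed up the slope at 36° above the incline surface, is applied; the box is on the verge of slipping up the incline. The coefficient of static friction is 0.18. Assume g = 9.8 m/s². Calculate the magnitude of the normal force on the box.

On the verge of sliding up the incline, friction equals μN and acts down the slope.
Perpendicular: N + P sin 36° = W cos 40° = 1577 N.
Along incline: P cos 36° = W sin 40° + μN  with W sin 40° = 1323 N.
Solving the pair for P and N: P = 1756 N, N = 544.2 N (and f = μN = 97.96 N).

N ≈ 544 N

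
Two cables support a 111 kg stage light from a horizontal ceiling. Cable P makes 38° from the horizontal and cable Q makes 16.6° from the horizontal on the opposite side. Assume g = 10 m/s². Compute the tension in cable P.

T_P ≈ 1300 N

Weight W = 111 × 10 = 1110 N acts straight down.
Horizontal: T_P cos 38° = T_Q cos 16.6°  →  T_Q = 0.8223 T_P.
Vertical: T_P sin 38° + T_Q sin 16.6° = 1110.
Substituting the horizontal relation into the vertical equation gives 0.8506 T_P = 1110, so T_P = 1305 N.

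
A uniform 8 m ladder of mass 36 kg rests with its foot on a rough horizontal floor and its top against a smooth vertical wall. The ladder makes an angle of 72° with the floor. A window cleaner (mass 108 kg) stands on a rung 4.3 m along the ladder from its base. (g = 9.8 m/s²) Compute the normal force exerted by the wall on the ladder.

N_wall ≈ 242 N

Torques about the foot: N_wall · 8 sin 72° = 36×9.8×4 cos 72° + 108×9.8×4.3 cos 72° → N_wall = 242.16 N.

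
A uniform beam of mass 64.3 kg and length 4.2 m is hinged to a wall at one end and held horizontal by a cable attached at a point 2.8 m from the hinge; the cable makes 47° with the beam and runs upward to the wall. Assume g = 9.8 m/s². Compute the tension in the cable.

Take torques about the hinge: T sin 47° · 2.8 = 64.3×9.8×2.1 = 1323.3 N·m.
So T = 1323.3 / (0.7314 × 2.8) = 646.21 N.

T ≈ 646 N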